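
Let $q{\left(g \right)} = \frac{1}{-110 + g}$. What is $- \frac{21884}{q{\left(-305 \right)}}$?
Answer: $9081860$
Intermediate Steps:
$- \frac{21884}{q{\left(-305 \right)}} = - \frac{21884}{\frac{1}{-110 - 305}} = - \frac{21884}{\frac{1}{-415}} = - \frac{21884}{- \frac{1}{415}} = \left(-21884\right) \left(-415\right) = 9081860$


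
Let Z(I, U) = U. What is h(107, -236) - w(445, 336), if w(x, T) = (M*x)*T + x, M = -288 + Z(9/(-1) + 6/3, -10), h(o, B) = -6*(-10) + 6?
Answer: 44556581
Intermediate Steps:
h(o, B) = 66 (h(o, B) = 60 + 6 = 66)
M = -298 (M = -288 - 10 = -298)
w(x, T) = x - 298*T*x (w(x, T) = (-298*x)*T + x = -298*T*x + x = x - 298*T*x)
h(107, -236) - w(445, 336) = 66 - 445*(1 - 298*336) = 66 - 445*(1 - 100128) = 66 - 445*(-100127) = 66 - 1*(-44556515) = 66 + 44556515 = 44556581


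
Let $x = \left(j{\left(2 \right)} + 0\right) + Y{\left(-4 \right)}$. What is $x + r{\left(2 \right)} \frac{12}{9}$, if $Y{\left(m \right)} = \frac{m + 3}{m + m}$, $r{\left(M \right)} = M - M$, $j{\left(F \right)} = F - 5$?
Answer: $- \frac{23}{8} \approx -2.875$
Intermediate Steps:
$j{\left(F \right)} = -5 + F$ ($j{\left(F \right)} = F - 5 = -5 + F$)
$r{\left(M \right)} = 0$
$Y{\left(m \right)} = \frac{3 + m}{2 m}$
$x = - \frac{23}{8}$ ($x = \left(\left(-5 + 2\right) + 0\right) + \frac{3 - 4}{2 \left(-4\right)} = \left(-3 + 0\right) + \frac{1}{2} \left(- \frac{1}{4}\right) \left(-1\right) = -3 + \frac{1}{8} = - \frac{23}{8} \approx -2.875$)
$x + r{\left(2 \right)} \frac{12}{9} = - \frac{23}{8} + 0 \cdot \frac{12}{9} = - \frac{23}{8} + 0 \cdot 12 \cdot \frac{1}{9} = - \frac{23}{8} + 0 \cdot \frac{4}{3} = - \frac{23}{8} + 0 = - \frac{23}{8}$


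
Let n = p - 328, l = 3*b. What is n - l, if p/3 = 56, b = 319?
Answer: -1117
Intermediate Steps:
p = 168 (p = 3*56 = 168)
l = 957 (l = 3*319 = 957)
n = -160 (n = 168 - 328 = -160)
n - l = -160 - 1*957 = -160 - 957 = -1117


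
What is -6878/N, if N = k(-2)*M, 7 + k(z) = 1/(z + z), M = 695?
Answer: 27512/20155 ≈ 1.3650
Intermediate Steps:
k(z) = -7 + 1/(2*z) (k(z) = -7 + 1/(z + z) = -7 + 1/(2*z))
N = -20155/4 (N = (-7 + (1/2)/(-2))*695 = (-7 + (1/2)*(-1/2))*695 = (-7 - 1/4)*695 = -29/4*695 = -20155/4 ≈ -5038.8)
-6878/N = -6878/(-20155/4) = -6878*(-4/20155) = 27512/20155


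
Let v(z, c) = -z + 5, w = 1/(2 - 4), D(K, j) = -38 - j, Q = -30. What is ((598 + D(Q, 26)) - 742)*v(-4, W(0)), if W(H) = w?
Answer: -1872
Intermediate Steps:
w = -½ (w = 1/(-2) = -½ ≈ -0.50000)
W(H) = -½
v(z, c) = 5 - z
((598 + D(Q, 26)) - 742)*v(-4, W(0)) = ((598 + (-38 - 1*26)) - 742)*(5 - 1*(-4)) = ((598 + (-38 - 26)) - 742)*(5 + 4) = ((598 - 64) - 742)*9 = (534 - 742)*9 = -208*9 = -1872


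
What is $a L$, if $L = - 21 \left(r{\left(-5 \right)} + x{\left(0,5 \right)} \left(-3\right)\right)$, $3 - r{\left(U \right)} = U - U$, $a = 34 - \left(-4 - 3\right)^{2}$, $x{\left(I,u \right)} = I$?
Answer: $945$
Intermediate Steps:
$a = -15$ ($a = 34 - \left(-7\right)^{2} = 34 - 49 = -15$)
$r{\left(U \right)} = 3$ ($r{\left(U \right)} = 3 - \left(U - U\right) = 3 - 0 = 3 + 0 = 3$)
$L = -63$ ($L = - 21 \left(3 + 0 \left(-3\right)\right) = - 21 \left(3 + 0\right) = \left(-21\right) 3 = -63$)
$a L = \left(-15\right) \left(-63\right) = 945$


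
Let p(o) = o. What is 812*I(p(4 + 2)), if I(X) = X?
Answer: 4872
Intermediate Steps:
812*I(p(4 + 2)) = 812*(4 + 2) = 812*6 = 4872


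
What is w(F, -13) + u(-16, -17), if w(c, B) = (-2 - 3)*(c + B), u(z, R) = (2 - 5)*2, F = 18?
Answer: -31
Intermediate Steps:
u(z, R) = -6 (u(z, R) = -3*2 = -6)
w(c, B) = -5*B - 5*c (w(c, B) = -5*(B + c) = -5*B - 5*c)
w(F, -13) + u(-16, -17) = (-5*(-13) - 5*18) - 6 = (65 - 90) - 6 = -25 - 6 = -31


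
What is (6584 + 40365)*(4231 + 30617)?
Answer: 1636078752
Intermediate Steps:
(6584 + 40365)*(4231 + 30617) = 46949*34848 = 1636078752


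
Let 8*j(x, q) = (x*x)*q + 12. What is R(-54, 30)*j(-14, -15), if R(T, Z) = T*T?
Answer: -1067256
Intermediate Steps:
j(x, q) = 3/2 + q*x**2/8 (j(x, q) = ((x*x)*q + 12)/8 = (x**2*q + 12)/8 = (q*x**2 + 12)/8 = (12 + q*x**2)/8 = 3/2 + q*x**2/8)
R(T, Z) = T**2
R(-54, 30)*j(-14, -15) = (-54)**2*(3/2 + (1/8)*(-15)*(-14)**2) = 2916*(3/2 + (1/8)*(-15)*196) = 2916*(3/2 - 735/2) = 2916*(-366) = -1067256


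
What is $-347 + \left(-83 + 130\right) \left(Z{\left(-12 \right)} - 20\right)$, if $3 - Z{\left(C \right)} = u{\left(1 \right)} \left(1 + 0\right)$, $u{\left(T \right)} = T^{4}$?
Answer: $-1193$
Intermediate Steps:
$Z{\left(C \right)} = 2$ ($Z{\left(C \right)} = 3 - 1^{4} \left(1 + 0\right) = 3 - 1 \cdot 1 = 3 - 1 = 2$)
$-347 + \left(-83 + 130\right) \left(Z{\left(-12 \right)} - 20\right) = -347 + \left(-83 + 130\right) \left(2 - 20\right) = -347 + 47 \left(-18\right) = -347 - 846 = -1193$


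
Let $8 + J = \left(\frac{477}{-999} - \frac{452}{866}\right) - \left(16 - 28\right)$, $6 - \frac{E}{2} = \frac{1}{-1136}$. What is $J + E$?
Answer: $\frac{409560727}{27299784} \approx 15.002$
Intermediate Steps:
$E = \frac{6817}{568}$ ($E = 12 - \frac{2}{-1136} = 12 - - \frac{1}{568} = 12 + \frac{1}{568} = \frac{6817}{568} \approx 12.002$)
$J = \frac{144217}{48063}$ ($J = -8 + \left(\left(\frac{477}{-999} - \frac{452}{866}\right) - \left(16 - 28\right)\right) = -8 + \left(\left(477 \left(- \frac{1}{999}\right) - \frac{226}{433}\right) - \left(16 - 28\right)\right) = -8 - - \frac{528721}{48063} = -8 + \left(- \frac{48035}{48063} + 12\right) = -8 + \frac{528721}{48063} = \frac{144217}{48063} \approx 3.0006$)
$J + E = \frac{144217}{48063} + \frac{6817}{568} = \frac{409560727}{27299784}$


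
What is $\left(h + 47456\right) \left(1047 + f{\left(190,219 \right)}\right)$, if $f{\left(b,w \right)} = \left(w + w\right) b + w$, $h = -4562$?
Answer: $3623942484$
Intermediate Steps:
$f{\left(b,w \right)} = w + 2 b w$ ($f{\left(b,w \right)} = 2 w b + w = 2 b w + w = w + 2 b w$)
$\left(h + 47456\right) \left(1047 + f{\left(190,219 \right)}\right) = \left(-4562 + 47456\right) \left(1047 + 219 \left(1 + 2 \cdot 190\right)\right) = 42894 \left(1047 + 219 \left(1 + 380\right)\right) = 42894 \left(1047 + 219 \cdot 381\right) = 42894 \left(1047 + 83439\right) = 42894 \cdot 84486 = 3623942484$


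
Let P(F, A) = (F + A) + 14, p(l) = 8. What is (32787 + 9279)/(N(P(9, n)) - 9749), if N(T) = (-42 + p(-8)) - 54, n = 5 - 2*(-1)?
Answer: -4674/1093 ≈ -4.2763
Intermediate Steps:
n = 7 (n = 5 + 2 = 7)
P(F, A) = 14 + A + F (P(F, A) = (A + F) + 14 = 14 + A + F)
N(T) = -88 (N(T) = (-42 + 8) - 54 = -34 - 54 = -88)
(32787 + 9279)/(N(P(9, n)) - 9749) = (32787 + 9279)/(-88 - 9749) = 42066/(-9837) = 42066*(-1/9837) = -4674/1093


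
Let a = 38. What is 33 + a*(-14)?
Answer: -499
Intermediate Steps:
33 + a*(-14) = 33 + 38*(-14) = 33 - 532 = -499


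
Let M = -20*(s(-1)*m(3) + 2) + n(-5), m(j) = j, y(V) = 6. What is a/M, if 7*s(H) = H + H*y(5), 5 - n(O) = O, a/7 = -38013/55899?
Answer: -88697/558990 ≈ -0.15867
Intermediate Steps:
a = -88697/18633 (a = 7*(-38013/55899) = 7*(-38013*1/55899) = 7*(-12671/18633) = -88697/18633 ≈ -4.7602)
n(O) = 5 - O
s(H) = H (s(H) = (H + H*6)/7 = (H + 6*H)/7 = (7*H)/7 = H)
M = 30 (M = -20*(-1*3 + 2) + (5 - 1*(-5)) = -20*(-3 + 2) + (5 + 5) = -20*(-1) + 10 = 20 + 10 = 30)
a/M = -88697/18633/30 = -88697/18633*1/30 = -88697/558990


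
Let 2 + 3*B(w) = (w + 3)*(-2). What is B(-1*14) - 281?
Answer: -823/3 ≈ -274.33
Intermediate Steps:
B(w) = -8/3 - 2*w/3 (B(w) = -2/3 + ((w + 3)*(-2))/3 = -2/3 + ((3 + w)*(-2))/3 = -2/3 + (-6 - 2*w)/3 = -2/3 + (-2 - 2*w/3) = -8/3 - 2*w/3)
B(-1*14) - 281 = (-8/3 - (-2)*14/3) - 281 = (-8/3 - 2/3*(-14)) - 281 = (-8/3 + 28/3) - 281 = 20/3 - 281 = -823/3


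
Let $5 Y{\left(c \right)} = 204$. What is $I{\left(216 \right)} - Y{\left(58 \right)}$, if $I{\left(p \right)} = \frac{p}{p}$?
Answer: $- \frac{199}{5} \approx -39.8$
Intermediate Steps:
$I{\left(p \right)} = 1$
$Y{\left(c \right)} = \frac{204}{5}$ ($Y{\left(c \right)} = \frac{1}{5} \cdot 204 = \frac{204}{5}$)
$I{\left(216 \right)} - Y{\left(58 \right)} = 1 - \frac{204}{5} = - \frac{199}{5}$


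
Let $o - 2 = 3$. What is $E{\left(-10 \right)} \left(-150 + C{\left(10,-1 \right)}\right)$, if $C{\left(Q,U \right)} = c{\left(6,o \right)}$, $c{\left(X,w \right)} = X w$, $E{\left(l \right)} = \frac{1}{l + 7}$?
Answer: $40$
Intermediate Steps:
$o = 5$ ($o = 2 + 3 = 5$)
$E{\left(l \right)} = \frac{1}{7 + l}$
$C{\left(Q,U \right)} = 30$ ($C{\left(Q,U \right)} = 6 \cdot 5 = 30$)
$E{\left(-10 \right)} \left(-150 + C{\left(10,-1 \right)}\right) = \frac{-150 + 30}{7 - 10} = \frac{1}{-3} \left(-120\right) = \left(- \frac{1}{3}\right) \left(-120\right) = 40$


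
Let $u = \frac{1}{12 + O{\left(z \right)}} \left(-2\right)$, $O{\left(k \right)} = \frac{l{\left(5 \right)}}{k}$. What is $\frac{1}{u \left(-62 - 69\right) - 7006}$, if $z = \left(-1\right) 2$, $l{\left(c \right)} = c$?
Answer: $- \frac{19}{132590} \approx -0.0001433$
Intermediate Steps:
$z = -2$
$O{\left(k \right)} = \frac{5}{k}$
$u = - \frac{4}{19}$ ($u = \frac{1}{12 + \frac{5}{-2}} \left(-2\right) = \frac{1}{12 + 5 \left(- \frac{1}{2}\right)} \left(-2\right) = \frac{1}{12 - \frac{5}{2}} \left(-2\right) = \frac{1}{\frac{19}{2}} \left(-2\right) = \frac{2}{19} \left(-2\right) = - \frac{4}{19} \approx -0.21053$)
$\frac{1}{u \left(-62 - 69\right) - 7006} = \frac{1}{- \frac{4 \left(-62 - 69\right)}{19} - 7006} = \frac{1}{\left(- \frac{4}{19}\right) \left(-131\right) - 7006} = \frac{1}{\frac{524}{19} - 7006} = \frac{1}{- \frac{132590}{19}} = - \frac{19}{132590}$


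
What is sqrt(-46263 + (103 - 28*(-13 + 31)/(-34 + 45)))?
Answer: 2*I*sqrt(1397726)/11 ≈ 214.96*I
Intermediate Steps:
sqrt(-46263 + (103 - 28*(-13 + 31)/(-34 + 45))) = sqrt(-46263 + (103 - 504/11)) = sqrt(-46263 + 629/11) = sqrt(-508264/11) = 2*I*sqrt(1397726)/11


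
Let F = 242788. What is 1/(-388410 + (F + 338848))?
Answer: 1/193226 ≈ 5.1753e-6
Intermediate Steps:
1/(-388410 + (F + 338848)) = 1/(-388410 + (242788 + 338848)) = 1/(-388410 + 581636) = 1/193226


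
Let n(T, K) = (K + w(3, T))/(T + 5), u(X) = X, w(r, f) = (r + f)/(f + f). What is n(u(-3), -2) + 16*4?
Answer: 63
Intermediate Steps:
w(r, f) = (f + r)/(2*f) (w(r, f) = (f + r)/((2*f)) = (f + r)*(1/(2*f)) = (f + r)/(2*f))
n(T, K) = (K + (3 + T)/(2*T))/(5 + T) (n(T, K) = (K + (T + 3)/(2*T))/(T + 5) = (K + (3 + T)/(2*T))/(5 + T))
n(u(-3), -2) + 16*4 = (½)*(3 - 3 + 2*(-2)*(-3))/(-3*(5 - 3)) + 16*4 = (½)*(-⅓)*(3 - 3 + 12)/2 + 64 = (½)*(-⅓)*(½)*12 + 64 = -1 + 64 = 63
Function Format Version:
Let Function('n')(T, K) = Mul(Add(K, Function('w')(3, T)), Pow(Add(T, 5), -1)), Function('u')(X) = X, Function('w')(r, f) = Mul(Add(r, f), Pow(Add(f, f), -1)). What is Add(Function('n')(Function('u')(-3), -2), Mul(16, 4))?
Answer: 63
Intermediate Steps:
Function('w')(r, f) = Mul(Rational(1, 2), Pow(f, -1), Add(f, r)) (Function('w')(r, f) = Mul(Add(f, r), Pow(Mul(2, f), -1)) = Mul(Add(f, r), Mul(Rational(1, 2), Pow(f, -1))) = Mul(Rational(1, 2), Pow(f, -1), Add(f, r)))
Function('n')(T, K) = Mul(Pow(Add(5, T), -1), Add(K, Mul(Rational(1, 2), Pow(T, -1), Add(3, T)))) (Function('n')(T, K) = Mul(Add(K, Mul(Rational(1, 2), Pow(T, -1), Add(T, 3))), Pow(Add(T, 5), -1)) = Mul(Add(K, Mul(Rational(1, 2), Pow(T, -1), Add(3, T))), Pow(Add(5, T), -1)) = Mul(Pow(Add(5, T), -1), Add(K, Mul(Rational(1, 2), Pow(T, -1), Add(3, T)))))
Add(Function('n')(Function('u')(-3), -2), Mul(16, 4)) = Add(Mul(Rational(1, 2), Pow(-3, -1), Pow(Add(5, -3), -1), Add(3, -3, Mul(2, -2, -3))), Mul(16, 4)) = Add(Mul(Rational(1, 2), Rational(-1, 3), Pow(2, -1), Add(3, -3, 12)), 64) = Add(Mul(Rational(1, 2), Rational(-1, 3), Rational(1, 2), 12), 64) = Add(-1, 64) = 63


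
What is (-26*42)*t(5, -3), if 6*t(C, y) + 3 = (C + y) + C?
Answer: -728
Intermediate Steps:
t(C, y) = -1/2 + C/3 + y/6 (t(C, y) = -1/2 + ((C + y) + C)/6 = -1/2 + (y + 2*C)/6 = -1/2 + (C/3 + y/6) = -1/2 + C/3 + y/6)
(-26*42)*t(5, -3) = (-26*42)*(-1/2 + (1/3)*5 + (1/6)*(-3)) = -1092*(-1/2 + 5/3 - 1/2) = -1092*2/3 = -728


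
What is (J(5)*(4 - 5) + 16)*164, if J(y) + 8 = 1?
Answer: 3772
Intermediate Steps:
J(y) = -7 (J(y) = -8 + 1 = -7)
(J(5)*(4 - 5) + 16)*164 = (-7*(4 - 5) + 16)*164 = (-7*(-1) + 16)*164 = (7 + 16)*164 = 23*164 = 3772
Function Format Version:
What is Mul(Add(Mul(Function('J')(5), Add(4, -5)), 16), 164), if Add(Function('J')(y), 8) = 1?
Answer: 3772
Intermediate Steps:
Function('J')(y) = -7 (Function('J')(y) = Add(-8, 1) = -7)
Mul(Add(Mul(Function('J')(5), Add(4, -5)), 16), 164) = Mul(Add(Mul(-7, Add(4, -5)), 16), 164) = Mul(Add(Mul(-7, -1), 16), 164) = Mul(Add(7, 16), 164) = Mul(23, 164) = 3772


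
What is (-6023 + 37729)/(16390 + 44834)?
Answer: 15853/30612 ≈ 0.51787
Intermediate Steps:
(-6023 + 37729)/(16390 + 44834) = 31706/61224 = 31706*(1/61224) = 15853/30612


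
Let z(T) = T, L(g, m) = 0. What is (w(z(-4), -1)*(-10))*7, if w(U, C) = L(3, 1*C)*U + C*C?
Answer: -70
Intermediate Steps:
w(U, C) = C**2 (w(U, C) = 0*U + C*C = 0 + C**2 = C**2)
(w(z(-4), -1)*(-10))*7 = ((-1)**2*(-10))*7 = (1*(-10))*7 = -10*7 = -70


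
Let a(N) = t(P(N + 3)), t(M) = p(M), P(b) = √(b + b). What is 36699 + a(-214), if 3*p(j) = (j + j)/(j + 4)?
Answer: 24111665/657 + 4*I*√422/657 ≈ 36700.0 + 0.12507*I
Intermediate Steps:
P(b) = √2*√b (P(b) = √(2*b) = √2*√b)
p(j) = 2*j/(3*(4 + j)) (p(j) = ((j + j)/(j + 4))/3 = ((2*j)/(4 + j))/3 = (2*j/(4 + j))/3 = 2*j/(3*(4 + j)))
t(M) = 2*M/(3*(4 + M))
a(N) = 2*√2*√(3 + N)/(3*(4 + √2*√(3 + N))) (a(N) = 2*(√2*√(N + 3))/(3*(4 + √2*√(N + 3))) = 2*(√2*√(3 + N))/(3*(4 + √2*√(3 + N))) = 2*√2*√(3 + N)/(3*(4 + √2*√(3 + N))))
36699 + a(-214) = 36699 + 2*√(6 + 2*(-214))/(3*(4 + √2*√(3 - 214))) = 36699 + 2*√(6 - 428)/(3*(4 + √2*√(-211))) = 36699 + 2*√(-422)/(3*(4 + √2*(I*√211))) = 36699 + 2*(I*√422)/(3*(4 + I*√422)) = 36699 + 2*I*√422/(3*(4 + I*√422))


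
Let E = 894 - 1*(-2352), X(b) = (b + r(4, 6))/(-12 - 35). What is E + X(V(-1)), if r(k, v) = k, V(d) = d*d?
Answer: 152557/47 ≈ 3245.9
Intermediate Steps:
V(d) = d²
X(b) = -4/47 - b/47 (X(b) = (b + 4)/(-12 - 35) = (4 + b)/(-47) = (4 + b)*(-1/47) = -4/47 - b/47)
E = 3246 (E = 894 + 2352 = 3246)
E + X(V(-1)) = 3246 + (-4/47 - 1/47*(-1)²) = 3246 + (-4/47 - 1/47*1) = 3246 + (-4/47 - 1/47) = 3246 - 5/47 = 152557/47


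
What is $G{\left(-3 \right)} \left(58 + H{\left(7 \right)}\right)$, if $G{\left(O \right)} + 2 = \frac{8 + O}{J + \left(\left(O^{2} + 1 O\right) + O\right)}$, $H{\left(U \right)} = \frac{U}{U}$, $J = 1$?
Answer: $- \frac{177}{4} \approx -44.25$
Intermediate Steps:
$H{\left(U \right)} = 1$
$G{\left(O \right)} = -2 + \frac{8 + O}{1 + O^{2} + 2 O}$ ($G{\left(O \right)} = -2 + \frac{8 + O}{1 + \left(\left(O^{2} + 1 O\right) + O\right)} = -2 + \frac{8 + O}{1 + \left(\left(O^{2} + O\right) + O\right)} = -2 + \frac{8 + O}{1 + \left(\left(O + O^{2}\right) + O\right)} = -2 + \frac{8 + O}{1 + \left(O^{2} + 2 O\right)} = -2 + \frac{8 + O}{1 + O^{2} + 2 O}$)
$G{\left(-3 \right)} \left(58 + H{\left(7 \right)}\right) = \frac{6 - -9 - 2 \left(-3\right)^{2}}{1 + \left(-3\right)^{2} + 2 \left(-3\right)} \left(58 + 1\right) = \frac{6 + 9 - 18}{1 + 9 - 6} \cdot 59 = \frac{6 + 9 - 18}{4} \cdot 59 = \frac{1}{4} \left(-3\right) 59 = \left(- \frac{3}{4}\right) 59 = - \frac{177}{4}$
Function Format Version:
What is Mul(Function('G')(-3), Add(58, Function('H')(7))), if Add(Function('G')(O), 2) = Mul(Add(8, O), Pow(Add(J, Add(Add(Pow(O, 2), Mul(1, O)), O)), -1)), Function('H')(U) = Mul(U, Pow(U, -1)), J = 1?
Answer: Rational(-177, 4) ≈ -44.250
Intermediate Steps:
Function('H')(U) = 1
Function('G')(O) = Add(-2, Mul(Pow(Add(1, Pow(O, 2), Mul(2, O)), -1), Add(8, O))) (Function('G')(O) = Add(-2, Mul(Add(8, O), Pow(Add(1, Add(Add(Pow(O, 2), Mul(1, O)), O)), -1))) = Add(-2, Mul(Add(8, O), Pow(Add(1, Add(Add(Pow(O, 2), O), O)), -1))) = Add(-2, Mul(Add(8, O), Pow(Add(1, Add(Add(O, Pow(O, 2)), O)), -1))) = Add(-2, Mul(Add(8, O), Pow(Add(1, Add(Pow(O, 2), Mul(2, O))), -1))) = Add(-2, Mul(Add(8, O), Pow(Add(1, Pow(O, 2), Mul(2, O)), -1))) = Add(-2, Mul(Pow(Add(1, Pow(O, 2), Mul(2, O)), -1), Add(8, O))))
Mul(Function('G')(-3), Add(58, Function('H')(7))) = Mul(Mul(Pow(Add(1, Pow(-3, 2), Mul(2, -3)), -1), Add(6, Mul(-3, -3), Mul(-2, Pow(-3, 2)))), Add(58, 1)) = Mul(Mul(Pow(Add(1, 9, -6), -1), Add(6, 9, Mul(-2, 9))), 59) = Mul(Mul(Pow(4, -1), Add(6, 9, -18)), 59) = Mul(Mul(Rational(1, 4), -3), 59) = Mul(Rational(-3, 4), 59) = Rational(-177, 4)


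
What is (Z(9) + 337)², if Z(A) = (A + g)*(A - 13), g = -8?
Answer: 110889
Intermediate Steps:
Z(A) = (-13 + A)*(-8 + A) (Z(A) = (A - 8)*(A - 13) = (-8 + A)*(-13 + A) = (-13 + A)*(-8 + A))
(Z(9) + 337)² = ((104 + 9² - 21*9) + 337)² = ((104 + 81 - 189) + 337)² = (-4 + 337)² = 333² = 110889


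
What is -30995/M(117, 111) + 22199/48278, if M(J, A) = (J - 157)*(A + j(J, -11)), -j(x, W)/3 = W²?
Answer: -127261069/48664224 ≈ -2.6151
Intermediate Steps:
j(x, W) = -3*W²
M(J, A) = (-363 + A)*(-157 + J) (M(J, A) = (J - 157)*(A - 3*(-11)²) = (-157 + J)*(A - 3*121) = (-157 + J)*(A - 363) = (-157 + J)*(-363 + A) = (-363 + A)*(-157 + J))
-30995/M(117, 111) + 22199/48278 = -30995/(56991 - 363*117 - 157*111 + 111*117) + 22199/48278 = -30995/(56991 - 42471 - 17427 + 12987) + 22199*(1/48278) = -30995/10080 + 22199/48278 = -30995*1/10080 + 22199/48278 = -6199/2016 + 22199/48278 = -127261069/48664224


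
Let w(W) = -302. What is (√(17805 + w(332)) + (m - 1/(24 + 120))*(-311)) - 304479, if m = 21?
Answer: -44785129/144 + √17503 ≈ -3.1088e+5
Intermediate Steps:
(√(17805 + w(332)) + (m - 1/(24 + 120))*(-311)) - 304479 = (√(17805 - 302) + (21 - 1/(24 + 120))*(-311)) - 304479 = (√17503 + (21 - 1/144)*(-311)) - 304479 = (√17503 + (3023/144)*(-311)) - 304479 = (√17503 - 940153/144) - 304479 = (-940153/144 + √17503) - 304479 = -44785129/144 + √17503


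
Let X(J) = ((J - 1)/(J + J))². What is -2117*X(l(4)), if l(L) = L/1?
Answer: -19053/64 ≈ -297.70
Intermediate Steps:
l(L) = L (l(L) = L*1 = L)
X(J) = (-1 + J)²/(4*J²) (X(J) = ((-1 + J)/((2*J)))² = ((-1 + J)*(1/(2*J)))² = ((-1 + J)/(2*J))² = (-1 + J)²/(4*J²))
-2117*X(l(4)) = -2117*(-1 + 4)²/(4*4²) = -2117*3²/(4*16) = -2117*9/(4*16) = -2117*9/64 = -19053/64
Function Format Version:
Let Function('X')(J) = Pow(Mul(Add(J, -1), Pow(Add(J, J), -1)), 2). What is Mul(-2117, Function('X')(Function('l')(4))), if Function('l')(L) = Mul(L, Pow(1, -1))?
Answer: Rational(-19053, 64) ≈ -297.70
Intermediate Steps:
Function('l')(L) = L (Function('l')(L) = Mul(L, 1) = L)
Function('X')(J) = Mul(Rational(1, 4), Pow(J, -2), Pow(Add(-1, J), 2)) (Function('X')(J) = Pow(Mul(Add(-1, J), Pow(Mul(2, J), -1)), 2) = Pow(Mul(Add(-1, J), Mul(Rational(1, 2), Pow(J, -1))), 2) = Pow(Mul(Rational(1, 2), Pow(J, -1), Add(-1, J)), 2) = Mul(Rational(1, 4), Pow(J, -2), Pow(Add(-1, J), 2)))
Mul(-2117, Function('X')(Function('l')(4))) = Mul(-2117, Mul(Rational(1, 4), Pow(4, -2), Pow(Add(-1, 4), 2))) = Mul(-2117, Mul(Rational(1, 4), Rational(1, 16), Pow(3, 2))) = Mul(-2117, Mul(Rational(1, 4), Rational(1, 16), 9)) = Mul(-2117, Rational(9, 64)) = Rational(-19053, 64)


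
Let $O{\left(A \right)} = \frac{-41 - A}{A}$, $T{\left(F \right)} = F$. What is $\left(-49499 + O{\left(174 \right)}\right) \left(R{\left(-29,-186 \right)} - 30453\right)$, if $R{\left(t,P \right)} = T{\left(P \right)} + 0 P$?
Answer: $\frac{87964987733}{58} \approx 1.5166 \cdot 10^{9}$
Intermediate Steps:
$O{\left(A \right)} = \frac{-41 - A}{A}$
$R{\left(t,P \right)} = P$ ($R{\left(t,P \right)} = P + 0 P = P + 0 = P$)
$\left(-49499 + O{\left(174 \right)}\right) \left(R{\left(-29,-186 \right)} - 30453\right) = \left(-49499 + \frac{-41 - 174}{174}\right) \left(-186 - 30453\right) = \left(-49499 + \frac{-41 - 174}{174}\right) \left(-30639\right) = \left(-49499 + \frac{1}{174} \left(-215\right)\right) \left(-30639\right) = \left(-49499 - \frac{215}{174}\right) \left(-30639\right) = \left(- \frac{8613041}{174}\right) \left(-30639\right) = \frac{87964987733}{58}$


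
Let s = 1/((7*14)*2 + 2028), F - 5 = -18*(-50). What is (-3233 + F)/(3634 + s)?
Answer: -5177472/8082017 ≈ -0.64062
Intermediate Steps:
F = 905 (F = 5 - 18*(-50) = 5 + 900 = 905)
s = 1/2224 (s = 1/(98*2 + 2028) = 1/(196 + 2028) = 1/2224 ≈ 0.00044964)
(-3233 + F)/(3634 + s) = (-3233 + 905)/(3634 + 1/2224) = -2328/8082017/2224 = -2328*2224/8082017 = -5177472/8082017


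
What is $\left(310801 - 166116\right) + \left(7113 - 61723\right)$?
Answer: $90075$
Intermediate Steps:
$\left(310801 - 166116\right) + \left(7113 - 61723\right) = 144685 - 54610 = 90075$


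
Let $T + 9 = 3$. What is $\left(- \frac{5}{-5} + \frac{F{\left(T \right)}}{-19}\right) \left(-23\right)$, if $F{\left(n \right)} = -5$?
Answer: $- \frac{552}{19} \approx -29.053$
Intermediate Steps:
$T = -6$ ($T = -9 + 3 = -6$)
$\left(- \frac{5}{-5} + \frac{F{\left(T \right)}}{-19}\right) \left(-23\right) = \left(- \frac{5}{-5} - \frac{5}{-19}\right) \left(-23\right) = \left(\left(-5\right) \left(- \frac{1}{5}\right) - - \frac{5}{19}\right) \left(-23\right) = \left(1 + \frac{5}{19}\right) \left(-23\right) = \frac{24}{19} \left(-23\right) = - \frac{552}{19}$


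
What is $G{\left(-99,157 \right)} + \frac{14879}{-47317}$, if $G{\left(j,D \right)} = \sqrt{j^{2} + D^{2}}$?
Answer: $- \frac{14879}{47317} + 5 \sqrt{1378} \approx 185.29$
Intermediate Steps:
$G{\left(j,D \right)} = \sqrt{D^{2} + j^{2}}$
$G{\left(-99,157 \right)} + \frac{14879}{-47317} = \sqrt{157^{2} + \left(-99\right)^{2}} + \frac{14879}{-47317} = \sqrt{24649 + 9801} + 14879 \left(- \frac{1}{47317}\right) = \sqrt{34450} - \frac{14879}{47317} = 5 \sqrt{1378} - \frac{14879}{47317} = - \frac{14879}{47317} + 5 \sqrt{1378}$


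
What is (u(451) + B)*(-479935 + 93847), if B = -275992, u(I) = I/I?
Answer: 106556813208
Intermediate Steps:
u(I) = 1
(u(451) + B)*(-479935 + 93847) = (1 - 275992)*(-479935 + 93847) = -275991*(-386088) = 106556813208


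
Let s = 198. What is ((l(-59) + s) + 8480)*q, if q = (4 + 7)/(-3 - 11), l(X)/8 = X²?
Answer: -28699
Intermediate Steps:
l(X) = 8*X²
q = -11/14 (q = 11/(-14) = 11*(-1/14) = -11/14 ≈ -0.78571)
((l(-59) + s) + 8480)*q = ((8*(-59)² + 198) + 8480)*(-11/14) = ((8*3481 + 198) + 8480)*(-11/14) = ((27848 + 198) + 8480)*(-11/14) = (28046 + 8480)*(-11/14) = 36526*(-11/14) = -28699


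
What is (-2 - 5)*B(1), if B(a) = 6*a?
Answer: -42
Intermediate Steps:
(-2 - 5)*B(1) = (-2 - 5)*(6*1) = -7*6 = -42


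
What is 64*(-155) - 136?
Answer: -10056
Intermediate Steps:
64*(-155) - 136 = -9920 - 136 = -10056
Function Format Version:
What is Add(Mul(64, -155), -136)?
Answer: -10056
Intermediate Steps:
Add(Mul(64, -155), -136) = Add(-9920, -136) = -10056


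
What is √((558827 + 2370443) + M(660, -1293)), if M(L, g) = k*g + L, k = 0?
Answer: √2929930 ≈ 1711.7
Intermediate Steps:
M(L, g) = L (M(L, g) = 0*g + L = 0 + L = L)
√((558827 + 2370443) + M(660, -1293)) = √((558827 + 2370443) + 660) = √(2929270 + 660) = √2929930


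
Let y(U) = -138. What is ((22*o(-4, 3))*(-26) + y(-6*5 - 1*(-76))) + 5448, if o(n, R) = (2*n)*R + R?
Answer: 17322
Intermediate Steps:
o(n, R) = R + 2*R*n (o(n, R) = 2*R*n + R = R + 2*R*n)
((22*o(-4, 3))*(-26) + y(-6*5 - 1*(-76))) + 5448 = ((22*(3*(1 + 2*(-4))))*(-26) - 138) + 5448 = ((22*(3*(1 - 8)))*(-26) - 138) + 5448 = ((22*(3*(-7)))*(-26) - 138) + 5448 = ((22*(-21))*(-26) - 138) + 5448 = (-462*(-26) - 138) + 5448 = (12012 - 138) + 5448 = 11874 + 5448 = 17322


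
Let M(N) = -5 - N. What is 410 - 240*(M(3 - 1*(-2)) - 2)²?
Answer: -34150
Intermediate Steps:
410 - 240*(M(3 - 1*(-2)) - 2)² = 410 - 240*((-5 - (3 - 1*(-2))) - 2)² = 410 - 240*((-5 - (3 + 2)) - 2)² = 410 - 240*((-5 - 1*5) - 2)² = 410 - 240*((-5 - 5) - 2)² = 410 - 240*(-10 - 2)² = 410 - 240*(-12)² = 410 - 240*144 = 410 - 34560 = -34150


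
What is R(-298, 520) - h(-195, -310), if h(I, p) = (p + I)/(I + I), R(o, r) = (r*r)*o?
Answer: -6285177701/78 ≈ -8.0579e+7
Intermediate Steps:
R(o, r) = o*r**2 (R(o, r) = r**2*o = o*r**2)
h(I, p) = (I + p)/(2*I) (h(I, p) = (I + p)/((2*I)) = (I + p)*(1/(2*I)) = (I + p)/(2*I))
R(-298, 520) - h(-195, -310) = -298*520**2 - (-195 - 310)/(2*(-195)) = -298*270400 - (-1)*(-505)/(2*195) = -80579200 - 1*101/78 = -80579200 - 101/78 = -6285177701/78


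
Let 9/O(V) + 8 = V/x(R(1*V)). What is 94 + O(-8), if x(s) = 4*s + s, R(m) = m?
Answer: 1207/13 ≈ 92.846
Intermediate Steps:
x(s) = 5*s
O(V) = -15/13 (O(V) = 9/(-8 + V/((5*(1*V)))) = 9/(-8 + V/((5*V))) = 9/(-8 + V*(1/(5*V))) = 9/(-8 + ⅕) = 9/(-39/5) = 9*(-5/39) = -15/13)
94 + O(-8) = 94 - 15/13 = 1207/13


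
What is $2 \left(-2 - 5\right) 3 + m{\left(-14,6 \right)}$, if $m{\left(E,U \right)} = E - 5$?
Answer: $-61$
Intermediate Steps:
$m{\left(E,U \right)} = -5 + E$
$2 \left(-2 - 5\right) 3 + m{\left(-14,6 \right)} = 2 \left(-2 - 5\right) 3 - 19 = 2 \left(-7\right) 3 - 19 = \left(-14\right) 3 - 19 = -42 - 19 = -61$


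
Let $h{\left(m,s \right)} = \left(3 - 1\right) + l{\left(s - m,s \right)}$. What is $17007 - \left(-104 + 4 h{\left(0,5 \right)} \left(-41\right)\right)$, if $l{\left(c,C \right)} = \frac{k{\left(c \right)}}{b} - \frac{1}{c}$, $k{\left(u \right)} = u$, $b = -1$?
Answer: $\frac{82931}{5} \approx 16586.0$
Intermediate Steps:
$l{\left(c,C \right)} = - c - \frac{1}{c}$ ($l{\left(c,C \right)} = \frac{c}{-1} - \frac{1}{c} = c \left(-1\right) - \frac{1}{c} = - c - \frac{1}{c}$)
$h{\left(m,s \right)} = 2 + m - s - \frac{1}{s - m}$ ($h{\left(m,s \right)} = \left(3 - 1\right) - \left(s + \frac{1}{s - m} - m\right) = 2 - \left(s + \frac{1}{s - m} - m\right) = 2 + m - s - \frac{1}{s - m}$)
$17007 - \left(-104 + 4 h{\left(0,5 \right)} \left(-41\right)\right) = 17007 - \left(-104 + 4 \frac{1 + \left(0 - 5\right) \left(2 + 0 - 5\right)}{0 - 5} \left(-41\right)\right) = 17007 - \left(-104 + 4 \frac{1 - -15}{-5} \left(-41\right)\right) = 17007 - \left(-104 + 4 \left(- \frac{1 + 15}{5}\right) \left(-41\right)\right) = 17007 - \left(-104 + 4 \left(\left(- \frac{1}{5}\right) 16\right) \left(-41\right)\right) = 17007 - \left(-104 + 4 \left(- \frac{16}{5}\right) \left(-41\right)\right) = 17007 - \left(-104 - - \frac{2624}{5}\right) = 17007 - \left(-104 + \frac{2624}{5}\right) = 17007 - \frac{2104}{5} = \frac{82931}{5}$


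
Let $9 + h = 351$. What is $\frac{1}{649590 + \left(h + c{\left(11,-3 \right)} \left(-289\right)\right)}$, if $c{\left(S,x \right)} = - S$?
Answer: $\frac{1}{653111} \approx 1.5311 \cdot 10^{-6}$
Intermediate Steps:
$h = 342$ ($h = -9 + 351 = 342$)
$\frac{1}{649590 + \left(h + c{\left(11,-3 \right)} \left(-289\right)\right)} = \frac{1}{649590 + \left(342 + \left(-1\right) 11 \left(-289\right)\right)} = \frac{1}{649590 + \left(342 - -3179\right)} = \frac{1}{649590 + \left(342 + 3179\right)} = \frac{1}{649590 + 3521} = \frac{1}{653111}$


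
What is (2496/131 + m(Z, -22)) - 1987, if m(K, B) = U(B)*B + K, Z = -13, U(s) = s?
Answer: -196100/131 ≈ -1496.9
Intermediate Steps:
m(K, B) = K + B**2 (m(K, B) = B*B + K = B**2 + K = K + B**2)
(2496/131 + m(Z, -22)) - 1987 = (2496/131 + (-13 + (-22)**2)) - 1987 = (2496*(1/131) + (-13 + 484)) - 1987 = (2496/131 + 471) - 1987 = 64197/131 - 1987 = -196100/131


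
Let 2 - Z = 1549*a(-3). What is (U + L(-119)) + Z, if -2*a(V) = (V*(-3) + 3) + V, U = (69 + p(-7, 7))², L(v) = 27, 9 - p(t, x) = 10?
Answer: 23247/2 ≈ 11624.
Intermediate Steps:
p(t, x) = -1 (p(t, x) = 9 - 1*10 = 9 - 10 = -1)
U = 4624 (U = (69 - 1)² = 68² = 4624)
a(V) = -3/2 + V (a(V) = -((V*(-3) + 3) + V)/2 = -((-3*V + 3) + V)/2 = -((3 - 3*V) + V)/2 = -(3 - 2*V)/2 = -3/2 + V)
Z = 13945/2 (Z = 2 - 1549*(-3/2 - 3) = 2 - 1549*(-9)/2 = 2 - 1*(-13941/2) = 2 + 13941/2 = 13945/2 ≈ 6972.5)
(U + L(-119)) + Z = (4624 + 27) + 13945/2 = 4651 + 13945/2 = 23247/2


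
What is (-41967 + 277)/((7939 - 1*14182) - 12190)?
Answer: 41690/18433 ≈ 2.2617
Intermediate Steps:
(-41967 + 277)/((7939 - 1*14182) - 12190) = -41690/((7939 - 14182) - 12190) = -41690/(-6243 - 12190) = -41690/(-18433) = -41690*(-1/18433) = 41690/18433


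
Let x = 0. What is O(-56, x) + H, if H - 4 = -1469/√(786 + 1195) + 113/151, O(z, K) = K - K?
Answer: 717/151 - 1469*√1981/1981 ≈ -28.257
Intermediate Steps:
O(z, K) = 0
H = 717/151 - 1469*√1981/1981 (H = 4 + (-1469/√(786 + 1195) + 113/151) = 4 + (-1469*√1981/1981 + 113*(1/151)) = 4 + (-1469*√1981/1981 + 113/151) = 4 + (113/151 - 1469*√1981/1981) = 717/151 - 1469*√1981/1981 ≈ -28.257)
O(-56, x) + H = 0 + (717/151 - 1469*√1981/1981) = 717/151 - 1469*√1981/1981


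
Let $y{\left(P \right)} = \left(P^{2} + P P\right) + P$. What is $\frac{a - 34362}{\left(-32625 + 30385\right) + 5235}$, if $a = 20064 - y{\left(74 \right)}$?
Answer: $- \frac{25324}{2995} \approx -8.4554$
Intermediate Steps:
$y{\left(P \right)} = P + 2 P^{2}$ ($y{\left(P \right)} = \left(P^{2} + P^{2}\right) + P = 2 P^{2} + P = P + 2 P^{2}$)
$a = 9038$ ($a = 20064 - 74 \left(1 + 2 \cdot 74\right) = 20064 - 74 \left(1 + 148\right) = 20064 - 74 \cdot 149 = 20064 - 11026 = 9038$)
$\frac{a - 34362}{\left(-32625 + 30385\right) + 5235} = \frac{9038 - 34362}{\left(-32625 + 30385\right) + 5235} = - \frac{25324}{-2240 + 5235} = - \frac{25324}{2995}$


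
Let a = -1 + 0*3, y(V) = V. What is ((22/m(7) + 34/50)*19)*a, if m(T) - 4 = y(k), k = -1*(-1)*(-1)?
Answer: -11419/75 ≈ -152.25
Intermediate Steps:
k = -1 (k = 1*(-1) = -1)
m(T) = 3 (m(T) = 4 - 1 = 3)
a = -1 (a = -1 + 0 = -1)
((22/m(7) + 34/50)*19)*a = ((22/3 + 34/50)*19)*(-1) = ((22*(1/3) + 34*(1/50))*19)*(-1) = ((22/3 + 17/25)*19)*(-1) = ((601/75)*19)*(-1) = (11419/75)*(-1) = -11419/75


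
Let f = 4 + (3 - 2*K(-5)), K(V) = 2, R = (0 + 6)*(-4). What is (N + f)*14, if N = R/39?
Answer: 434/13 ≈ 33.385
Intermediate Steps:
R = -24 (R = 6*(-4) = -24)
f = 3 (f = 4 + (3 - 2*2) = 4 + (3 - 4) = 4 - 1 = 3)
N = -8/13 (N = -24/39 = -24*1/39 = -8/13 ≈ -0.61539)
(N + f)*14 = (-8/13 + 3)*14 = (31/13)*14 = 434/13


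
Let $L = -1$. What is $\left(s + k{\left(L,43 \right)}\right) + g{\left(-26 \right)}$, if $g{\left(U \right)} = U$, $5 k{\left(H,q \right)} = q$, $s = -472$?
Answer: $- \frac{2447}{5} \approx -489.4$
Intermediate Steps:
$k{\left(H,q \right)} = \frac{q}{5}$
$\left(s + k{\left(L,43 \right)}\right) + g{\left(-26 \right)} = \left(-472 + \frac{1}{5} \cdot 43\right) - 26 = \left(-472 + \frac{43}{5}\right) - 26 = - \frac{2317}{5} - 26 = - \frac{2447}{5}$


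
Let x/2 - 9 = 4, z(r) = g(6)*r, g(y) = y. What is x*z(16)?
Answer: 2496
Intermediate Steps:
z(r) = 6*r
x = 26 (x = 18 + 2*4 = 18 + 8 = 26)
x*z(16) = 26*(6*16) = 26*96 = 2496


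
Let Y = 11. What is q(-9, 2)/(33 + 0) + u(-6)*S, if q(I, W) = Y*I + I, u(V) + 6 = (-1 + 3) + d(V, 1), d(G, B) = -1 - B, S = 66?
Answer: -4392/11 ≈ -399.27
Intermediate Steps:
u(V) = -6 (u(V) = -6 + ((-1 + 3) + (-1 - 1*1)) = -6 + (2 + (-1 - 1)) = -6 + (2 - 2) = -6 + 0 = -6)
q(I, W) = 12*I (q(I, W) = 11*I + I = 12*I)
q(-9, 2)/(33 + 0) + u(-6)*S = (12*(-9))/(33 + 0) - 6*66 = -108/33 - 396 = -108*1/33 - 396 = -36/11 - 396 = -4392/11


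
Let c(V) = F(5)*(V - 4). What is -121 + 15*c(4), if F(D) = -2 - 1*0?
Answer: -121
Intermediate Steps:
F(D) = -2 (F(D) = -2 + 0 = -2)
c(V) = 8 - 2*V (c(V) = -2*(V - 4) = -2*(-4 + V) = 8 - 2*V)
-121 + 15*c(4) = -121 + 15*(8 - 2*4) = -121 + 15*(8 - 8) = -121 + 15*0 = -121 + 0 = -121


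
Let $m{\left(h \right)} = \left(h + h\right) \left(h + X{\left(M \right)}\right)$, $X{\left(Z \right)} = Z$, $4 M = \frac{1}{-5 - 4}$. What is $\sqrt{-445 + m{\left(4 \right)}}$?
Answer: $\frac{i \sqrt{3719}}{3} \approx 20.328 i$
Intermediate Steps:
$M = - \frac{1}{36}$ ($M = \frac{1}{4 \left(-5 - 4\right)} = \frac{1}{4 \left(-9\right)} = \frac{1}{4} \left(- \frac{1}{9}\right) = - \frac{1}{36} \approx -0.027778$)
$m{\left(h \right)} = 2 h \left(- \frac{1}{36} + h\right)$ ($m{\left(h \right)} = \left(h + h\right) \left(h - \frac{1}{36}\right) = 2 h \left(- \frac{1}{36} + h\right)$)
$\sqrt{-445 + m{\left(4 \right)}} = \sqrt{-445 + \frac{1}{18} \cdot 4 \left(-1 + 36 \cdot 4\right)} = \sqrt{-445 + \frac{1}{18} \cdot 4 \left(-1 + 144\right)} = \sqrt{-445 + \frac{1}{18} \cdot 4 \cdot 143} = \sqrt{-445 + \frac{286}{9}} = \sqrt{- \frac{3719}{9}} = \frac{i \sqrt{3719}}{3}$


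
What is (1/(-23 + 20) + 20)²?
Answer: 3481/9 ≈ 386.78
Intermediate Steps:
(1/(-23 + 20) + 20)² = (1/(-3) + 20)² = (-⅓ + 20)² = (59/3)² = 3481/9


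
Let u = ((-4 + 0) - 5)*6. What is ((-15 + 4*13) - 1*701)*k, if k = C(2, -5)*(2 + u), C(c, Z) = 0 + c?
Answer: 69056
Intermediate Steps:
u = -54 (u = (-4 - 5)*6 = -9*6 = -54)
C(c, Z) = c
k = -104 (k = 2*(2 - 54) = 2*(-52) = -104)
((-15 + 4*13) - 1*701)*k = ((-15 + 4*13) - 1*701)*(-104) = ((-15 + 52) - 701)*(-104) = (37 - 701)*(-104) = -664*(-104) = 69056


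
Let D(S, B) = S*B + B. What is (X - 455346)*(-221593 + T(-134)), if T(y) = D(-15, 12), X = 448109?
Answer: 1604884357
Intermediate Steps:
D(S, B) = B + B*S (D(S, B) = B*S + B = B + B*S)
T(y) = -168 (T(y) = 12*(1 - 15) = 12*(-14) = -168)
(X - 455346)*(-221593 + T(-134)) = (448109 - 455346)*(-221593 - 168) = -7237*(-221761) = 1604884357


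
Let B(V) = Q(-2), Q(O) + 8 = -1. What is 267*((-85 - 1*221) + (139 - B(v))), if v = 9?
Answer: -42186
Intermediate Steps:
Q(O) = -9 (Q(O) = -8 - 1 = -9)
B(V) = -9
267*((-85 - 1*221) + (139 - B(v))) = 267*((-85 - 1*221) + (139 - 1*(-9))) = 267*((-85 - 221) + (139 + 9)) = 267*(-306 + 148) = 267*(-158) = -42186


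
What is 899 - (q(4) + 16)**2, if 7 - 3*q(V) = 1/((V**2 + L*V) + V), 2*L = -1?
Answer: 1643363/2916 ≈ 563.57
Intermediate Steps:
L = -1/2 (L = (1/2)*(-1) = -1/2 ≈ -0.50000)
q(V) = 7/3 - 1/(3*(V**2 + V/2)) (q(V) = 7/3 - 1/(3*((V**2 - V/2) + V)) = 7/3 - 1/(3*(V**2 + V/2)))
899 - (q(4) + 16)**2 = 899 - ((1/3)*(-2 + 7*4 + 14*4**2)/(4*(1 + 2*4)) + 16)**2 = 899 - ((1/3)*(1/4)*(-2 + 28 + 14*16)/(1 + 8) + 16)**2 = 899 - ((1/3)*(1/4)*(-2 + 28 + 224)/9 + 16)**2 = 899 - ((1/3)*(1/4)*(1/9)*250 + 16)**2 = 899 - (125/54 + 16)**2 = 899 - (989/54)**2 = 899 - 1*978121/2916 = 899 - 978121/2916 = 1643363/2916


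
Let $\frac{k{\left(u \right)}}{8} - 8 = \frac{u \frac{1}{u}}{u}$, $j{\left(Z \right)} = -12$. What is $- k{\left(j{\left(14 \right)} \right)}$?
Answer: $- \frac{190}{3} \approx -63.333$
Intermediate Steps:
$k{\left(u \right)} = 64 + \frac{8}{u}$ ($k{\left(u \right)} = 64 + 8 \frac{u \frac{1}{u}}{u} = 64 + 8 \cdot 1 \frac{1}{u} = 64 + \frac{8}{u}$)
$- k{\left(j{\left(14 \right)} \right)} = - (64 + \frac{8}{-12}) = - (64 + 8 \left(- \frac{1}{12}\right)) = - (64 - \frac{2}{3}) = \left(-1\right) \frac{190}{3} = - \frac{190}{3}$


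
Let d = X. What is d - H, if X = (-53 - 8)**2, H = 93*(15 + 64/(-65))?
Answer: 157142/65 ≈ 2417.6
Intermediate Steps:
H = 84723/65 (H = 93*(15 + 64*(-1/65)) = 93*(15 - 64/65) = 93*(911/65) = 84723/65 ≈ 1303.4)
X = 3721 (X = (-61)**2 = 3721)
d = 3721
d - H = 3721 - 1*84723/65 = 3721 - 84723/65 = 157142/65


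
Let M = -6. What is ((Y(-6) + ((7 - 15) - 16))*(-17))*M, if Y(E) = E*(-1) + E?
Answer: -2448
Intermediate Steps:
Y(E) = 0 (Y(E) = -E + E = 0)
((Y(-6) + ((7 - 15) - 16))*(-17))*M = ((0 + ((7 - 15) - 16))*(-17))*(-6) = ((0 + (-8 - 16))*(-17))*(-6) = ((0 - 24)*(-17))*(-6) = -24*(-17)*(-6) = 408*(-6) = -2448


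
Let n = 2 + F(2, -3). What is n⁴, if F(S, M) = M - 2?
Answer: 81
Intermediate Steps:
F(S, M) = -2 + M
n = -3 (n = 2 + (-2 - 3) = 2 - 5 = -3)
n⁴ = (-3)⁴ = 81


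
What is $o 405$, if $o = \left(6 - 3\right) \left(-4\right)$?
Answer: $-4860$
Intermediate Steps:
$o = -12$ ($o = 3 \left(-4\right) = -12$)
$o 405 = \left(-12\right) 405 = -4860$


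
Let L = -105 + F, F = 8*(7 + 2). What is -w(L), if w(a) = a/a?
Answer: -1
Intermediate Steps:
F = 72 (F = 8*9 = 72)
L = -33 (L = -105 + 72 = -33)
w(a) = 1
-w(L) = -1*1 = -1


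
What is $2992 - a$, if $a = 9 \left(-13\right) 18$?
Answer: $5098$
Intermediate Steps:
$a = -2106$ ($a = \left(-117\right) 18 = -2106$)
$2992 - a = 2992 - -2106 = 2992 + 2106 = 5098$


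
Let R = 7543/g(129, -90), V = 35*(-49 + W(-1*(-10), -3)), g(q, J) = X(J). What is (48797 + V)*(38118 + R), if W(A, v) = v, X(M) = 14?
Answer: 3631959645/2 ≈ 1.8160e+9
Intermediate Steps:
g(q, J) = 14
V = -1820 (V = 35*(-49 - 3) = 35*(-52) = -1820)
R = 7543/14 ≈ 538.79
(48797 + V)*(38118 + R) = (48797 - 1820)*(38118 + 7543/14) = 46977*(541195/14) = 3631959645/2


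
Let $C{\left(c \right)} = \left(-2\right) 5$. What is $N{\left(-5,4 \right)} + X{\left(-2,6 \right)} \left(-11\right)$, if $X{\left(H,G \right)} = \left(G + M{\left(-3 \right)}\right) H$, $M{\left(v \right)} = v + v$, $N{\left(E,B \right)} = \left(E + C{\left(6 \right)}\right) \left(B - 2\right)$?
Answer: $-30$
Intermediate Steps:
$C{\left(c \right)} = -10$
$N{\left(E,B \right)} = \left(-10 + E\right) \left(-2 + B\right)$ ($N{\left(E,B \right)} = \left(E - 10\right) \left(B - 2\right) = \left(-10 + E\right) \left(-2 + B\right)$)
$M{\left(v \right)} = 2 v$
$X{\left(H,G \right)} = H \left(-6 + G\right)$ ($X{\left(H,G \right)} = \left(G + 2 \left(-3\right)\right) H = \left(G - 6\right) H = \left(-6 + G\right) H = H \left(-6 + G\right)$)
$N{\left(-5,4 \right)} + X{\left(-2,6 \right)} \left(-11\right) = \left(20 - 40 - -10 + 4 \left(-5\right)\right) + - 2 \left(-6 + 6\right) \left(-11\right) = \left(20 - 40 + 10 - 20\right) + \left(-2\right) 0 \left(-11\right) = -30 + 0 \left(-11\right) = -30 + 0 = -30$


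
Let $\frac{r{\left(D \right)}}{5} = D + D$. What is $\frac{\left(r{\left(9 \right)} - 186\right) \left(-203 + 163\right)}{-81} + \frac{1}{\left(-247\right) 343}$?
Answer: $- \frac{108442907}{2287467} \approx -47.407$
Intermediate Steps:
$r{\left(D \right)} = 10 D$ ($r{\left(D \right)} = 5 \left(D + D\right) = 5 \cdot 2 D = 10 D$)
$\frac{\left(r{\left(9 \right)} - 186\right) \left(-203 + 163\right)}{-81} + \frac{1}{\left(-247\right) 343} = \frac{\left(10 \cdot 9 - 186\right) \left(-203 + 163\right)}{-81} + \frac{1}{\left(-247\right) 343} = \left(90 - 186\right) \left(-40\right) \left(- \frac{1}{81}\right) - \frac{1}{84721} = \left(-96\right) \left(-40\right) \left(- \frac{1}{81}\right) - \frac{1}{84721} = 3840 \left(- \frac{1}{81}\right) - \frac{1}{84721} = - \frac{1280}{27} - \frac{1}{84721} = - \frac{108442907}{2287467}$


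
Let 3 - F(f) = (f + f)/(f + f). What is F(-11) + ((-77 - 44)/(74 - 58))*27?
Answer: -3235/16 ≈ -202.19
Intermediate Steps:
F(f) = 2 (F(f) = 3 - (f + f)/(f + f) = 3 - 2*f/(2*f) = 3 - 2*f*1/(2*f) = 3 - 1*1 = 3 - 1 = 2)
F(-11) + ((-77 - 44)/(74 - 58))*27 = 2 + ((-77 - 44)/(74 - 58))*27 = 2 - 121/16*27 = 2 - 3267/16 = -3235/16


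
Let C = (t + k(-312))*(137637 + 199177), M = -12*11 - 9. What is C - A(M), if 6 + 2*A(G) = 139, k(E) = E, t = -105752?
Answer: -71447680325/2 ≈ -3.5724e+10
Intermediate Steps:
M = -141 (M = -132 - 9 = -141)
A(G) = 133/2 (A(G) = -3 + (1/2)*139 = -3 + 139/2 = 133/2)
C = -35723840096 (C = (-105752 - 312)*(137637 + 199177) = -106064*336814 = -35723840096)
C - A(M) = -35723840096 - 1*133/2 = -35723840096 - 133/2 = -71447680325/2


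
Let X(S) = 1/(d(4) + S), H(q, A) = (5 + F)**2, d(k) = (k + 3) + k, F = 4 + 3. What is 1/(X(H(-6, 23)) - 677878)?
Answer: -155/105071089 ≈ -1.4752e-6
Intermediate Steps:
F = 7
d(k) = 3 + 2*k (d(k) = (3 + k) + k = 3 + 2*k)
H(q, A) = 144 (H(q, A) = (5 + 7)**2 = 12**2 = 144)
X(S) = 1/(11 + S) (X(S) = 1/((3 + 2*4) + S) = 1/((3 + 8) + S) = 1/(11 + S))
1/(X(H(-6, 23)) - 677878) = 1/(1/(11 + 144) - 677878) = 1/(1/155 - 677878) = 1/(-105071089/155) = -155/105071089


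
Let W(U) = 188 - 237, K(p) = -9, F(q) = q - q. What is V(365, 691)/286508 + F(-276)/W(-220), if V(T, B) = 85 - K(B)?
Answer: 47/143254 ≈ 0.00032809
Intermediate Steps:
F(q) = 0
W(U) = -49
V(T, B) = 94 (V(T, B) = 85 - 1*(-9) = 85 + 9 = 94)
V(365, 691)/286508 + F(-276)/W(-220) = 94/286508 + 0/(-49) = 94*(1/286508) + 0*(-1/49) = 47/143254 + 0 = 47/143254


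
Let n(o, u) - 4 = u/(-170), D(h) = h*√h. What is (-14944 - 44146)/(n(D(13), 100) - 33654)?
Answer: 100453/57206 ≈ 1.7560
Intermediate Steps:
D(h) = h^(3/2)
n(o, u) = 4 - u/170 (n(o, u) = 4 + u/(-170) = 4 + u*(-1/170) = 4 - u/170)
(-14944 - 44146)/(n(D(13), 100) - 33654) = (-14944 - 44146)/((4 - 1/170*100) - 33654) = -59090/((4 - 10/17) - 33654) = -59090/(58/17 - 33654) = -59090/(-572060/17) = -59090*(-17/572060) = 100453/57206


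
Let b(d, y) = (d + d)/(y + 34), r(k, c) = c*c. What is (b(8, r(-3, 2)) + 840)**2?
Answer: 254977024/361 ≈ 7.0631e+5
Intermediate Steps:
r(k, c) = c**2
b(d, y) = 2*d/(34 + y) (b(d, y) = (2*d)/(34 + y) = 2*d/(34 + y))
(b(8, r(-3, 2)) + 840)**2 = (2*8/(34 + 2**2) + 840)**2 = (2*8/(34 + 4) + 840)**2 = (2*8/38 + 840)**2 = (2*8*(1/38) + 840)**2 = (8/19 + 840)**2 = (15968/19)**2 = 254977024/361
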